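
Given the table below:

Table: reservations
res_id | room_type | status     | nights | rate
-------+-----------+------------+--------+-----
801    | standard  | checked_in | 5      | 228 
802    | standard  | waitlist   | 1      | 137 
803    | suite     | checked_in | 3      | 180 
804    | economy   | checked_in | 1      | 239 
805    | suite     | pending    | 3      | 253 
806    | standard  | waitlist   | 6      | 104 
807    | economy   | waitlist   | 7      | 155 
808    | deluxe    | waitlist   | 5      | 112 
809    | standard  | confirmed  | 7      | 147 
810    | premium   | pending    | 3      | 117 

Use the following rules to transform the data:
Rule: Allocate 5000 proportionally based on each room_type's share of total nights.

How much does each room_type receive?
deluxe: 609.76, economy: 975.61, premium: 365.85, standard: 2317.07, suite: 731.71

Step 1: Calculate total nights = 41
Step 2: Calculate each room_type's proportion:
  deluxe: 5/41 = 12.20% → 609.76
  economy: 8/41 = 19.51% → 975.61
  premium: 3/41 = 7.32% → 365.85
  standard: 19/41 = 46.34% → 2317.07
  suite: 6/41 = 14.63% → 731.71
Step 3: Verify: sum of allocations ≈ 5000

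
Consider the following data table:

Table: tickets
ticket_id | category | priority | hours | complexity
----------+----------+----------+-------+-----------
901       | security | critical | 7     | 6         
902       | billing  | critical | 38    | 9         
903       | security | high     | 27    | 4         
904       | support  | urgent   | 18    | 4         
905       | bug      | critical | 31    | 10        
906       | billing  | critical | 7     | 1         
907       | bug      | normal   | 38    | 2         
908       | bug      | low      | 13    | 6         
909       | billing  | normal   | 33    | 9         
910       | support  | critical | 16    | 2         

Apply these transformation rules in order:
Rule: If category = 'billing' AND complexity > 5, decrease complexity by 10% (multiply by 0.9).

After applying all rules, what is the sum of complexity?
51.2

Step 1: Find records where category = 'billing' AND complexity > 5
Step 2: 2 records match, summing to 18
Step 3: After multiplier: 18 × 0.9 = 16.2
Step 4: Unaffected records sum: 35
Step 5: Final sum = 16.2 + 35 = 51.2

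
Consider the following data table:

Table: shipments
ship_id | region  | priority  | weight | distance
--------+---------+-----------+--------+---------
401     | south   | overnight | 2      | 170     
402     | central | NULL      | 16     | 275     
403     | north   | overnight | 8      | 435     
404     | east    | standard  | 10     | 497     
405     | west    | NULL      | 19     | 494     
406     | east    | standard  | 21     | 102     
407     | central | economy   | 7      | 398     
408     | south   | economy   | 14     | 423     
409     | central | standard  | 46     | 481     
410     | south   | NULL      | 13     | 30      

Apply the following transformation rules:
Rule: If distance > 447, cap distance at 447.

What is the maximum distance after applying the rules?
447

Step 1: Original maximum distance = 497
Step 2: Apply cap at 447
Step 3: 3 records had distance > 447 and were capped
Step 4: Maximum after transformation = 447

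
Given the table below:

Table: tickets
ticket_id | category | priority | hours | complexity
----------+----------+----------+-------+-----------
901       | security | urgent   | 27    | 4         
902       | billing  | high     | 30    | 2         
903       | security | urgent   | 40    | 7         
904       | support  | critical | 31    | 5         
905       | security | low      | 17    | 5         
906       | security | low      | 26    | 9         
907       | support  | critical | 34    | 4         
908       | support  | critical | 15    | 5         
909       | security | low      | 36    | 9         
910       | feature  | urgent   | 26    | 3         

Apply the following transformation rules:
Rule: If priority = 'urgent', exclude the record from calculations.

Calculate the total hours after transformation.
189

Step 1: Identify records where priority = 'urgent'
Step 2: The excluded records sum to 93
Step 3: Original total hours = 282
Step 4: Remaining total = 282 - 93 = 189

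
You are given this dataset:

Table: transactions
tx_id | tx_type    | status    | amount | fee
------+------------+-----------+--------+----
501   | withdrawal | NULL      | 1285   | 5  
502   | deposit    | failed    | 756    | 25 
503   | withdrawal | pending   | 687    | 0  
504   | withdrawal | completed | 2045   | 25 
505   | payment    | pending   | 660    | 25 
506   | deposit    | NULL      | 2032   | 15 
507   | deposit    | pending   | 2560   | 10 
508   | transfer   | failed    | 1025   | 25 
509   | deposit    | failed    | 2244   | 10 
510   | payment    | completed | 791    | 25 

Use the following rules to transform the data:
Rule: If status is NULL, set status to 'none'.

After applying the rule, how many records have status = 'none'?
2

Step 1: Count records where status IS NULL
Step 2: Found 2 records with NULL status
Step 3: These records will have status set to 'none'
Step 4: Records already having status = 'none': 0
Step 5: Answer: 2 + 0 = 2 records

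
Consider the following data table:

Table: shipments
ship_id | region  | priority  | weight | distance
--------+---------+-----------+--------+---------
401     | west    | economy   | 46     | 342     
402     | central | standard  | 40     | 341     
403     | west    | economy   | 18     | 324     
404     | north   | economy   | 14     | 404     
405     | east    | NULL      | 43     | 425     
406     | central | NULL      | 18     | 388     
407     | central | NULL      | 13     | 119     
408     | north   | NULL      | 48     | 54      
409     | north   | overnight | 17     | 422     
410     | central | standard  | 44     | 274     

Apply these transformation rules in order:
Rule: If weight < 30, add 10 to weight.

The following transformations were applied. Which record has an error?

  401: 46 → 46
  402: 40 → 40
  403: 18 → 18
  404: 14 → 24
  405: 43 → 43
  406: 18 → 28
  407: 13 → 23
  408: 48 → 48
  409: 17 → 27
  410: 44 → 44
Record 403 has an error. The correct transformed value should be 28, not 18.

Step 1: Check each record against the rule
Step 2: Record 403 has weight = 18
Step 3: Since 18 < 30, the bonus should have been applied
Step 4: Correct value = 28, but claimed value = 18
Conclusion: Record 403 has the error.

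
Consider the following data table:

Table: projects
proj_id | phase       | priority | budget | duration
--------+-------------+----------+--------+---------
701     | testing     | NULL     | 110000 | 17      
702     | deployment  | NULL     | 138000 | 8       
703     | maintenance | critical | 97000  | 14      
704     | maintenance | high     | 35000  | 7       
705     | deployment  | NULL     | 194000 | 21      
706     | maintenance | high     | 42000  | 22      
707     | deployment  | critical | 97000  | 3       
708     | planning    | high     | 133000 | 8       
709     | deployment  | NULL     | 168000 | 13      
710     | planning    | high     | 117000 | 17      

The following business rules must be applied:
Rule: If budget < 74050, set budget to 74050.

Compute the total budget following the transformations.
1202100

Step 1: 2 records have budget < 74050
Step 2: These records originally summed to 77000
Step 3: After setting to minimum: 2 × 74050 = 148100
Step 4: Unaffected records sum: 1054000
Step 5: Final sum = 148100 + 1054000 = 1202100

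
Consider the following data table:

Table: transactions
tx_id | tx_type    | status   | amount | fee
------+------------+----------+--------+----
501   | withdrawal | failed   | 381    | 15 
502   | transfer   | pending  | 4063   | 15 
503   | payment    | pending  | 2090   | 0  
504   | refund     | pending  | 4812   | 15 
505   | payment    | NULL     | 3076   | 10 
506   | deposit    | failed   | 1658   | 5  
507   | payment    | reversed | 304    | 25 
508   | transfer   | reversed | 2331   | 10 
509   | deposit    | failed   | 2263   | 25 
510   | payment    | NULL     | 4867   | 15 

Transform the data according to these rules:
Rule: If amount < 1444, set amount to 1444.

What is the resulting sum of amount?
28048

Step 1: 2 records have amount < 1444
Step 2: These records originally summed to 685
Step 3: After setting to minimum: 2 × 1444 = 2888
Step 4: Unaffected records sum: 25160
Step 5: Final sum = 2888 + 25160 = 28048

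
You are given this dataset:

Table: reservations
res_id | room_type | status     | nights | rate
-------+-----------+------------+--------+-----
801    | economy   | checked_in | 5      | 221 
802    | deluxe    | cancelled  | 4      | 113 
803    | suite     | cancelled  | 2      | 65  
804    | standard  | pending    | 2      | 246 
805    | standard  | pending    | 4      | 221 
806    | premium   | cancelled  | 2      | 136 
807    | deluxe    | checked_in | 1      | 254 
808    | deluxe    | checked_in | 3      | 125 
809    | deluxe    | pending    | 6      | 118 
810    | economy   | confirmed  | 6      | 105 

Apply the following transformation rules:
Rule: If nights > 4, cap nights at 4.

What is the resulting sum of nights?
30

Step 1: 3 records have nights > 4
Step 2: These records originally summed to 17
Step 3: After capping: 3 × 4 = 12
Step 4: Unaffected records sum: 18
Step 5: Final sum = 12 + 18 = 30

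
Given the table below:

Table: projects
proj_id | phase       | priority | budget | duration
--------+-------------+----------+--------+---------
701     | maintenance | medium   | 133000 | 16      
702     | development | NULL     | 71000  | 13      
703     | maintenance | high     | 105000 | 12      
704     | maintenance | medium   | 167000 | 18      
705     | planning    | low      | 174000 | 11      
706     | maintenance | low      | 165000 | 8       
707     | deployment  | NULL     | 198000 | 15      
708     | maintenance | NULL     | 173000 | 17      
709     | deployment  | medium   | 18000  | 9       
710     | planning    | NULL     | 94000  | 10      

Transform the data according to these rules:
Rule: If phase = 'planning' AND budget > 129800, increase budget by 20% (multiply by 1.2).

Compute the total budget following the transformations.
1332800.0

Step 1: Find records where phase = 'planning' AND budget > 129800
Step 2: 1 records match, summing to 174000
Step 3: After multiplier: 174000 × 1.2 = 208800.0
Step 4: Unaffected records sum: 1124000
Step 5: Final sum = 208800.0 + 1124000 = 1332800.0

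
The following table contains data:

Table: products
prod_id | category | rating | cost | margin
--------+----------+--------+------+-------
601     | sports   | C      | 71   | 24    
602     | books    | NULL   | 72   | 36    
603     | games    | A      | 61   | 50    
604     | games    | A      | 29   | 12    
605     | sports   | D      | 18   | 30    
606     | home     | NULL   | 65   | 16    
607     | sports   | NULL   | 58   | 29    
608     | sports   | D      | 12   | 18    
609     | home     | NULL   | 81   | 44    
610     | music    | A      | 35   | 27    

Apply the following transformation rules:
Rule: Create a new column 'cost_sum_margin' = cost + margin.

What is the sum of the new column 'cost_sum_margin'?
788

Step 1: For each record, compute cost + margin
Example calculations:
  71 + 24 = 95
  72 + 36 = 108
  61 + 50 = 111
  ...
Step 2: Sum all derived values
Step 3: Total = 788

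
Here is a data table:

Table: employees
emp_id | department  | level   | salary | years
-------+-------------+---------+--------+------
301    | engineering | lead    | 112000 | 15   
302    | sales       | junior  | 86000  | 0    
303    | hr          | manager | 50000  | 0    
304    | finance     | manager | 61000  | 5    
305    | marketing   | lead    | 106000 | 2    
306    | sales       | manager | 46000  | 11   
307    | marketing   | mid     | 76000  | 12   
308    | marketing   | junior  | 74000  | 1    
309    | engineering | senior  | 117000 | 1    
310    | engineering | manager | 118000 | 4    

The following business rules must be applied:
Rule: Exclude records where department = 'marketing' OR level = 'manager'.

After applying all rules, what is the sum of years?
16

Step 1: Find records where department = 'marketing' OR level = 'manager'
Step 2: 7 records match, summing to 35
Step 3: Original sum: 51
Step 4: Remaining sum = 51 - 35 = 16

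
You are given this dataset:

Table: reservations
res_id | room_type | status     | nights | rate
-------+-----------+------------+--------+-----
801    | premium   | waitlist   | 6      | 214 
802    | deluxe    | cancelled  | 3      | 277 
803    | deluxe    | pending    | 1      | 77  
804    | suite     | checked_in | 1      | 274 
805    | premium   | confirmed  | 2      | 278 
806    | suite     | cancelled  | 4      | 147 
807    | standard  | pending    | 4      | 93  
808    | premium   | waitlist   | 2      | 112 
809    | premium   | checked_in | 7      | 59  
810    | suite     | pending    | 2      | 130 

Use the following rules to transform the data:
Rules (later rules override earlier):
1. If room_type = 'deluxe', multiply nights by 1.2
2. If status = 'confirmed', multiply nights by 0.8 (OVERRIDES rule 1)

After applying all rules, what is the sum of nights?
32.4

Step 1: Rule 2 takes priority for records with status = 'confirmed'
  - 1 records: 2 × 0.8 = 1.6
Step 2: Rule 1 applies to remaining records with room_type = 'deluxe'
  - 2 records: 4 × 1.2 = 4.8
Step 3: Other records unchanged: 26
Step 4: Final sum = 1.6 + 4.8 + 26 = 32.4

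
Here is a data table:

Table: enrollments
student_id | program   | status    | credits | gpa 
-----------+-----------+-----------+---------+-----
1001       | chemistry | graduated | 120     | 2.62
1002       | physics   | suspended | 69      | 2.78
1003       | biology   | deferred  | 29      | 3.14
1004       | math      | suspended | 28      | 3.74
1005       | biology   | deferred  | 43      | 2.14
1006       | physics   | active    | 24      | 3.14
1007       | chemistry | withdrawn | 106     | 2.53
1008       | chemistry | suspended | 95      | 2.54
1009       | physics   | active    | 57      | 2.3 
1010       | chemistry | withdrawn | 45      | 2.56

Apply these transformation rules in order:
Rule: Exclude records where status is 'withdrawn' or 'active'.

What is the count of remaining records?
6

Step 1: Count records to exclude
  - 2 (withdrawn) + 2 (active) = 4 records
Step 2: Total records: 10
Step 3: Remaining = 10 - 4 = 6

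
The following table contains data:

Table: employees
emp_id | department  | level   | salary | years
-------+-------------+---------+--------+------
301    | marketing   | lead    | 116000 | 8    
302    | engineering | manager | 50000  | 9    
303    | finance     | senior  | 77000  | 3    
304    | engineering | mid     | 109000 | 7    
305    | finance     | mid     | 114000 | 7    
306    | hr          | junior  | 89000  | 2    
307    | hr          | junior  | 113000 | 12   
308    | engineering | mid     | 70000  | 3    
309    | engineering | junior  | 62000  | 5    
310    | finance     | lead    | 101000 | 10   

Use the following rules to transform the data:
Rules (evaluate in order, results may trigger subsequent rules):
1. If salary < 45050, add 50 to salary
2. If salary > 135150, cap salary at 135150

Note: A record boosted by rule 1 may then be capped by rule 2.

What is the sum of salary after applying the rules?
901000

Step 1: Apply rule 1 to records with salary < 45050
  - 0 records get bonus of 50
  - Of these, 0 records then exceed 135150 and get capped
Step 2: Apply rule 2 to records with salary > 135150
  - 0 records (original) are capped
Step 3: Calculate final sum = 901000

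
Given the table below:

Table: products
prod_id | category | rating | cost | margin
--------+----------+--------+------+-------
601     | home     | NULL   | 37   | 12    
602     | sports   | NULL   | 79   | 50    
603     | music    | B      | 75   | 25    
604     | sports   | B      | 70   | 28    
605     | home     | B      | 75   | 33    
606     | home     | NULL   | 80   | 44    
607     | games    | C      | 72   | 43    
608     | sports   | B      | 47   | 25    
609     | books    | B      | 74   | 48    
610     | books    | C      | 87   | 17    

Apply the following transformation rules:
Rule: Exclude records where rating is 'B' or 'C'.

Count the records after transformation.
3

Step 1: Count records to exclude
  - 5 (B) + 2 (C) = 7 records
Step 2: Total records: 10
Step 3: Remaining = 10 - 7 = 3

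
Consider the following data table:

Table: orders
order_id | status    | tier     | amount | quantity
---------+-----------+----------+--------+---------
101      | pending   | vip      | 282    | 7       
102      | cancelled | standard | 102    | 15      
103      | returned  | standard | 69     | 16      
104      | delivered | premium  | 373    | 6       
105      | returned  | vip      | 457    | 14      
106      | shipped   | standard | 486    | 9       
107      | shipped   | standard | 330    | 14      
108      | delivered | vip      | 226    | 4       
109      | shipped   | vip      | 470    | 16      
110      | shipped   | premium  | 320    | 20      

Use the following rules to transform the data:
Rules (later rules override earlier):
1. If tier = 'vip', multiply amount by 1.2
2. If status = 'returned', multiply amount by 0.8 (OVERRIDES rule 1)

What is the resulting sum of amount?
3205.4

Step 1: Rule 2 takes priority for records with status = 'returned'
  - 2 records: 526 × 0.8 = 420.8
Step 2: Rule 1 applies to remaining records with tier = 'vip'
  - 3 records: 978 × 1.2 = 1173.6
Step 3: Other records unchanged: 1611
Step 4: Final sum = 420.8 + 1173.6 + 1611 = 3205.4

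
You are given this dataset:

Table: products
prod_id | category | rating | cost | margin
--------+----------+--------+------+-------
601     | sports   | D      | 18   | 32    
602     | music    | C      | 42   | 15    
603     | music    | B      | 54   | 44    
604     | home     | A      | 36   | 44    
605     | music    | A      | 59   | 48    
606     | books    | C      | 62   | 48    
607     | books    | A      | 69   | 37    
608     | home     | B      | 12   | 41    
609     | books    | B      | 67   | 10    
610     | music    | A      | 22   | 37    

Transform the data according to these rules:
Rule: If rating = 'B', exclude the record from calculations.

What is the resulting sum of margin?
261

Step 1: Identify records where rating = 'B'
Step 2: The excluded records sum to 95
Step 3: Original total margin = 356
Step 4: Remaining total = 356 - 95 = 261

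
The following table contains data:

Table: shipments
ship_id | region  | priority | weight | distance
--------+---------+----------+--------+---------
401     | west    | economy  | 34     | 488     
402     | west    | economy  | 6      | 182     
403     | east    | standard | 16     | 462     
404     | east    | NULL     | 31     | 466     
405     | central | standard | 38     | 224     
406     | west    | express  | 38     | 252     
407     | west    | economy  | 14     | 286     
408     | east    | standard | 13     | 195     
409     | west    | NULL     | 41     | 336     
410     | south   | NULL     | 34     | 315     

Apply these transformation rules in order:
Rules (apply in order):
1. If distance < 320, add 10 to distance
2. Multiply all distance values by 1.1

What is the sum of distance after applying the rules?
3592.6

Step 1: Apply Rule 1 - Add 10 to records with distance < 320
  - 6 records affected: 1454 + (6 × 10) = 1514
  - Unaffected records: 1752
  - Sum after Rule 1: 3266
Step 2: Apply Rule 2 - Multiply all by 1.1
  - 3266 × 1.1 = 3592.6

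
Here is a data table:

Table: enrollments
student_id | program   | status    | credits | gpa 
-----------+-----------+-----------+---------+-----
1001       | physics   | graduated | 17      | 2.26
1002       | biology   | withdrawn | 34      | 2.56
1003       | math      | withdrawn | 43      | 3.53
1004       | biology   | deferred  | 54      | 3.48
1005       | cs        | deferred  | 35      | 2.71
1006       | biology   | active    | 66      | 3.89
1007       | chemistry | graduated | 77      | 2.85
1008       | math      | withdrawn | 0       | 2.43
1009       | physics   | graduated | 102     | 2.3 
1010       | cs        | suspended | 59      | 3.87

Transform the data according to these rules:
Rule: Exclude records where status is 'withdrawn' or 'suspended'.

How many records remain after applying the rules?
6

Step 1: Count records to exclude
  - 3 (withdrawn) + 1 (suspended) = 4 records
Step 2: Total records: 10
Step 3: Remaining = 10 - 4 = 6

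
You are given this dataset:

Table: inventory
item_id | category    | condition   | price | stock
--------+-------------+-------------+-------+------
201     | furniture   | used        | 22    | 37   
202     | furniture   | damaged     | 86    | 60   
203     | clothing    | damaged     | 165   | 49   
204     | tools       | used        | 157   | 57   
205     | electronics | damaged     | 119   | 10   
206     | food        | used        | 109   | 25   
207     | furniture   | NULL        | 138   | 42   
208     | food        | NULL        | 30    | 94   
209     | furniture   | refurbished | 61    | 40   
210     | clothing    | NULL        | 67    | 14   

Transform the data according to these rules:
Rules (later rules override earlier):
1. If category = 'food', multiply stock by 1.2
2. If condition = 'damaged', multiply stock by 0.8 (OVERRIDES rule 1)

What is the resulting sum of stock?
428.0

Step 1: Rule 2 takes priority for records with condition = 'damaged'
  - 3 records: 119 × 0.8 = 95.2
Step 2: Rule 1 applies to remaining records with category = 'food'
  - 2 records: 119 × 1.2 = 142.8
Step 3: Other records unchanged: 190
Step 4: Final sum = 95.2 + 142.8 + 190 = 428.0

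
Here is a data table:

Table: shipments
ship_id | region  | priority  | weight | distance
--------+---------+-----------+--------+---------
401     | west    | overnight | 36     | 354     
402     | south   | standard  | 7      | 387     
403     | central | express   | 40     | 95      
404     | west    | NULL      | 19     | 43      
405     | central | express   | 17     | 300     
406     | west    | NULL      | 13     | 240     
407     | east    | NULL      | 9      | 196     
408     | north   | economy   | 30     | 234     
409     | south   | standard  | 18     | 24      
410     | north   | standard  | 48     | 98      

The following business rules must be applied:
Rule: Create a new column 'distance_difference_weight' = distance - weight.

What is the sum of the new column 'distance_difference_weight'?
1734

Step 1: For each record, compute distance - weight
Example calculations:
  354 - 36 = 318
  387 - 7 = 380
  95 - 40 = 55
  ...
Step 2: Sum all derived values
Step 3: Total = 1734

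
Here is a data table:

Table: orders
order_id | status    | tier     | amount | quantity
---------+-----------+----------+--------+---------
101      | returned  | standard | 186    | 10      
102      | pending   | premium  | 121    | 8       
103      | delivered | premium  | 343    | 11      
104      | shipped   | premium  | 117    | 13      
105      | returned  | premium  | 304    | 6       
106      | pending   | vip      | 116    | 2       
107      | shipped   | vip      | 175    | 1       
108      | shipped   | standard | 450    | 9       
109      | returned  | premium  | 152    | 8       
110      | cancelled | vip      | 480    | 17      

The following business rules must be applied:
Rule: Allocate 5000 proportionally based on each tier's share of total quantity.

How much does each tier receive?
premium: 2705.88, standard: 1117.65, vip: 1176.47

Step 1: Calculate total quantity = 85
Step 2: Calculate each tier's proportion:
  premium: 46/85 = 54.12% → 2705.88
  standard: 19/85 = 22.35% → 1117.65
  vip: 20/85 = 23.53% → 1176.47
Step 3: Verify: sum of allocations ≈ 5000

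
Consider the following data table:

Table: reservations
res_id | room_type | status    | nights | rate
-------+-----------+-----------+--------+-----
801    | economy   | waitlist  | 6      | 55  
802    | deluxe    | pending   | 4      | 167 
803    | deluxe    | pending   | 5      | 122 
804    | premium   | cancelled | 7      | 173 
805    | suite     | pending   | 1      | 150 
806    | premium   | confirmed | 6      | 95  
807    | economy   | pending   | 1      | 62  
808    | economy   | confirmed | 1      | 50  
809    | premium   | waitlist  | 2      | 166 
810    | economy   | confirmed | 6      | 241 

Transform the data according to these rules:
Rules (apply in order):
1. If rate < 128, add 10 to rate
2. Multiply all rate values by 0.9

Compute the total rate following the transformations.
1197.9

Step 1: Apply Rule 1 - Add 10 to records with rate < 128
  - 5 records affected: 384 + (5 × 10) = 434
  - Unaffected records: 897
  - Sum after Rule 1: 1331
Step 2: Apply Rule 2 - Multiply all by 0.9
  - 1331 × 0.9 = 1197.9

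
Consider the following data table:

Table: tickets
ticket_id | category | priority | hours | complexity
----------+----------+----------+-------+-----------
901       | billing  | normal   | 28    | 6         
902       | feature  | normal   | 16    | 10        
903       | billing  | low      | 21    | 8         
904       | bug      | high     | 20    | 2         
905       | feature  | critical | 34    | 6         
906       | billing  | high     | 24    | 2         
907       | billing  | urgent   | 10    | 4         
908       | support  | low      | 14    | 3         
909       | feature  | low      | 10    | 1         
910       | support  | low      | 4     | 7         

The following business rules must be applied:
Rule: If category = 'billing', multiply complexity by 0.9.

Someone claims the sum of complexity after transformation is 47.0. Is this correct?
Yes, the result is correct.

Step 1: Calculate the correct sum after transformation
Step 2: Apply multiplier 0.9 to records where category = 'billing'
Step 3: Correct result = 47.0
Step 4: Claimed result = 47.0
Step 5: 47.0 = 47.0 ✓
Conclusion: The claimed result is correct.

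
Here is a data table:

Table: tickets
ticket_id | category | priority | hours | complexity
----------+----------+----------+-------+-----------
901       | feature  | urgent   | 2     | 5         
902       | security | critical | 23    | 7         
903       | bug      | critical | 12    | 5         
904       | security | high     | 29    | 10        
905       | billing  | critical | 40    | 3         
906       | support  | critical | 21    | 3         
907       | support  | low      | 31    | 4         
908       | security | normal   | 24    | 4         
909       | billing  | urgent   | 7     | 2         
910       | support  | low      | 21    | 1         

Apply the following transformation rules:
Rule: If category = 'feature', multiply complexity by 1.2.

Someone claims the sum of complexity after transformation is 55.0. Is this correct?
No, the correct result is 45.0.

Step 1: Calculate the correct sum after transformation
Step 2: Apply multiplier 1.2 to records where category = 'feature'
Step 3: Correct result = 45.0
Step 4: Claimed result = 55.0
Step 5: 45.0 ≠ 55.0
Conclusion: The claimed result is incorrect. The correct answer is 45.0.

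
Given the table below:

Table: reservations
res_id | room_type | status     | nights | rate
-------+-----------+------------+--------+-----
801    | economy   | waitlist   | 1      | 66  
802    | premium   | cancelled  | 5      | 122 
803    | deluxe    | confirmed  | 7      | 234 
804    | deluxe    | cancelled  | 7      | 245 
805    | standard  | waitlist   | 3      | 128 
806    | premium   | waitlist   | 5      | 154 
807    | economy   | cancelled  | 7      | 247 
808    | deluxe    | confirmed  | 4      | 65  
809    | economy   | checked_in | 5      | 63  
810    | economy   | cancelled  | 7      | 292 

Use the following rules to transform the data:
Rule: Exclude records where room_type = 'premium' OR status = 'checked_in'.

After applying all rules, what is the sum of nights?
36

Step 1: Find records where room_type = 'premium' OR status = 'checked_in'
Step 2: 3 records match, summing to 15
Step 3: Original sum: 51
Step 4: Remaining sum = 51 - 15 = 36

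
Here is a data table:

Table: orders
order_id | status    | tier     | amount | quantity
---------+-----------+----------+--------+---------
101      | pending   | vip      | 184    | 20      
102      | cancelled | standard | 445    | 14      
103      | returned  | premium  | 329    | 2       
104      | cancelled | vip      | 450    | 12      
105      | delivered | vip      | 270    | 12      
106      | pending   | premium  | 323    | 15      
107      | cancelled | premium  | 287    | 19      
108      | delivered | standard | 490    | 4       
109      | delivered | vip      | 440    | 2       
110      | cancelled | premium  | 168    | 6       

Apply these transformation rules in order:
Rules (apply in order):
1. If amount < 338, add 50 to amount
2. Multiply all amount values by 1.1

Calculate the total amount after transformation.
4054.6

Step 1: Apply Rule 1 - Add 50 to records with amount < 338
  - 6 records affected: 1561 + (6 × 50) = 1861
  - Unaffected records: 1825
  - Sum after Rule 1: 3686
Step 2: Apply Rule 2 - Multiply all by 1.1
  - 3686 × 1.1 = 4054.6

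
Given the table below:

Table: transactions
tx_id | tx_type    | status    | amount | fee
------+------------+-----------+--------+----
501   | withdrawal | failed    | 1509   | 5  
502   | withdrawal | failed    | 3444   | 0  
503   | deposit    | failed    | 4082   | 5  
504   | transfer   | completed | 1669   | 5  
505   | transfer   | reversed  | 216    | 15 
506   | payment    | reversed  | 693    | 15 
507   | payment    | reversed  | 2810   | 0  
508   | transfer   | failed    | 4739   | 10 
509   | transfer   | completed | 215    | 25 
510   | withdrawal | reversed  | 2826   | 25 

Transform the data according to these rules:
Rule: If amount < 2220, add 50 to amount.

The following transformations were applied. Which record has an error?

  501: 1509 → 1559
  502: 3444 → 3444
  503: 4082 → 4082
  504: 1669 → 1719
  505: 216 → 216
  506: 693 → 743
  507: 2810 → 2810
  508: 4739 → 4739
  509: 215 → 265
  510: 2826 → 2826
Record 505 has an error. The correct transformed value should be 266, not 216.

Step 1: Check each record against the rule
Step 2: Record 505 has amount = 216
Step 3: Since 216 < 2220, the bonus should have been applied
Step 4: Correct value = 266, but claimed value = 216
Conclusion: Record 505 has the error.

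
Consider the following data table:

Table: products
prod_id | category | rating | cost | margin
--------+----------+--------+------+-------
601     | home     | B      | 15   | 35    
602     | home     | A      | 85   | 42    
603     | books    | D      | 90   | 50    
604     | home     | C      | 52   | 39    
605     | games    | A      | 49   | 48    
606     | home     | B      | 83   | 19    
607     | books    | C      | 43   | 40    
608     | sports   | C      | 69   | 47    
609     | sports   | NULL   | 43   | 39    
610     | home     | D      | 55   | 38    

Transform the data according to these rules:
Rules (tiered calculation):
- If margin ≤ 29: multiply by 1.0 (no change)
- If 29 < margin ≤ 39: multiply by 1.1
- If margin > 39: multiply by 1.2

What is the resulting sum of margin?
457.5

Step 1: Tier 1 (margin ≤ 29): 1 records, sum = 19 × 1.0 = 19.0
Step 2: Tier 2 (29 < margin ≤ 39): 4 records, sum = 151 × 1.1 = 166.1
Step 3: Tier 3 (margin > 39): 5 records, sum = 227 × 1.2 = 272.4
Step 4: Final sum = 19.0 + 166.1 + 272.4 = 457.5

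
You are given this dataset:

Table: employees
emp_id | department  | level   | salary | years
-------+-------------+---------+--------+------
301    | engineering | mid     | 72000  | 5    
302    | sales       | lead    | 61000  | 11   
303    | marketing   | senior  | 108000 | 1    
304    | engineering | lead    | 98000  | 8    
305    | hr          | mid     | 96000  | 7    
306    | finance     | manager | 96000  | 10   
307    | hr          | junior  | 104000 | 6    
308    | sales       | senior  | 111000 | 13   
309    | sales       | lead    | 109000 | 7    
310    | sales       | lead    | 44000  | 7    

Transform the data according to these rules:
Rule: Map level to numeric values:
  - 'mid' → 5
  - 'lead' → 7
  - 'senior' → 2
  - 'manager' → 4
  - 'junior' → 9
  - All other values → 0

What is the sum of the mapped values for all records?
55

Step 1: Apply mapping to each record
Step 2: Count by status:
  'mid': 2 records × 5 = 10
  'lead': 4 records × 7 = 28
  'senior': 2 records × 2 = 4
  'manager': 1 records × 4 = 4
  'junior': 1 records × 9 = 9
Step 3: Sum all mapped values = 55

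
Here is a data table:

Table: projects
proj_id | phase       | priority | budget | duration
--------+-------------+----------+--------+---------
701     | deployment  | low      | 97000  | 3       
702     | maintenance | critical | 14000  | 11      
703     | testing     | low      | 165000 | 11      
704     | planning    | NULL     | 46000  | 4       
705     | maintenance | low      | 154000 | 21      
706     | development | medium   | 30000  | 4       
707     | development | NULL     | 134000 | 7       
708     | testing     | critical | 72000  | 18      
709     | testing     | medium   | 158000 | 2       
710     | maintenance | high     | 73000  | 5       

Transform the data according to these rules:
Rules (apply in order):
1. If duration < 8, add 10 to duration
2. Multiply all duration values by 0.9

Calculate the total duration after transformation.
131.4

Step 1: Apply Rule 1 - Add 10 to records with duration < 8
  - 6 records affected: 25 + (6 × 10) = 85
  - Unaffected records: 61
  - Sum after Rule 1: 146
Step 2: Apply Rule 2 - Multiply all by 0.9
  - 146 × 0.9 = 131.4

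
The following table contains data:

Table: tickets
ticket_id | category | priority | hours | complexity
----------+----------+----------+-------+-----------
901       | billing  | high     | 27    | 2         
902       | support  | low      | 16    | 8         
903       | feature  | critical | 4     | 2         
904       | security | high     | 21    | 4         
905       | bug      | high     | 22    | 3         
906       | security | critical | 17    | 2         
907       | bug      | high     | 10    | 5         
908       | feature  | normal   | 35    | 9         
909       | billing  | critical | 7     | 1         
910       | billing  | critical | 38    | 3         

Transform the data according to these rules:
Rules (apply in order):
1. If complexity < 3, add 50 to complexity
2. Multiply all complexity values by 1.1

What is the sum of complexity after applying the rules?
262.9

Step 1: Apply Rule 1 - Add 50 to records with complexity < 3
  - 4 records affected: 7 + (4 × 50) = 207
  - Unaffected records: 32
  - Sum after Rule 1: 239
Step 2: Apply Rule 2 - Multiply all by 1.1
  - 239 × 1.1 = 262.9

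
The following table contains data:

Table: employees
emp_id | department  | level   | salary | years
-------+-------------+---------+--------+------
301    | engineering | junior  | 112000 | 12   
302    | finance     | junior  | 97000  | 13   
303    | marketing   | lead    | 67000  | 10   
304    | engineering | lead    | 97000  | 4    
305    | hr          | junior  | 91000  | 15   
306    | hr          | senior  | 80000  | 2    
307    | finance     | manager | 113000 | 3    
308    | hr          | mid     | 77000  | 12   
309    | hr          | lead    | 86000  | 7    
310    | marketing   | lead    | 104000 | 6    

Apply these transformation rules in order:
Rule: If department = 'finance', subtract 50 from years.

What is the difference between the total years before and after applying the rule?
100

Step 1: Original sum of years = 84
Step 2: 2 records have department = 'finance'
Step 3: Each affected record changes by -50
Step 4: Total change = 2 × -50 = -100
Step 5: New sum = 84 + -100 = -16
Step 6: Difference = |-16 - 84| = 100
        (Sum decreased by 100)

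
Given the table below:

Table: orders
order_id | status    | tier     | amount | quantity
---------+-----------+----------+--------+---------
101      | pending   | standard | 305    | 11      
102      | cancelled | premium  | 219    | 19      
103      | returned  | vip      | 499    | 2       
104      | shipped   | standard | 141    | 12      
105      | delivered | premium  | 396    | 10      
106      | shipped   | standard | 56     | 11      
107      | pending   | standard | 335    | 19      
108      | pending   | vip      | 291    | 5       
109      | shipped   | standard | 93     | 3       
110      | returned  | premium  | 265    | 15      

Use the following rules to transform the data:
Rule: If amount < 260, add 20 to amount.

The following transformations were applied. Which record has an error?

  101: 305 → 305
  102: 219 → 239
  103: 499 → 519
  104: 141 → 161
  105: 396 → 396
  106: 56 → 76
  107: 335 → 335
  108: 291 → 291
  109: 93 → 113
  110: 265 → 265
Record 103 has an error. The correct transformed value should be 499, not 519.

Step 1: Check each record against the rule
Step 2: Record 103 has amount = 499
Step 3: Since 499 >= 260, the bonus should not have been applied
Step 4: Correct value = 499, but claimed value = 519
Conclusion: Record 103 has the error.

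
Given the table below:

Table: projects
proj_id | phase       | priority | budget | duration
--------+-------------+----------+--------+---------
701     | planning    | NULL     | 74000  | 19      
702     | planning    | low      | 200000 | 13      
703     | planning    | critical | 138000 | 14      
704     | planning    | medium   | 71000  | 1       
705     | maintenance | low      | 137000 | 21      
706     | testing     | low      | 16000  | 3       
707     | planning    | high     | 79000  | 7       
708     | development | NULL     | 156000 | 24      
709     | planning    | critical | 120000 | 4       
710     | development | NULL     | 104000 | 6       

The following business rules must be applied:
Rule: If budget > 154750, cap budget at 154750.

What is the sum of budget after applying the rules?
1048500

Step 1: 2 records have budget > 154750
Step 2: These records originally summed to 356000
Step 3: After capping: 2 × 154750 = 309500
Step 4: Unaffected records sum: 739000
Step 5: Final sum = 309500 + 739000 = 1048500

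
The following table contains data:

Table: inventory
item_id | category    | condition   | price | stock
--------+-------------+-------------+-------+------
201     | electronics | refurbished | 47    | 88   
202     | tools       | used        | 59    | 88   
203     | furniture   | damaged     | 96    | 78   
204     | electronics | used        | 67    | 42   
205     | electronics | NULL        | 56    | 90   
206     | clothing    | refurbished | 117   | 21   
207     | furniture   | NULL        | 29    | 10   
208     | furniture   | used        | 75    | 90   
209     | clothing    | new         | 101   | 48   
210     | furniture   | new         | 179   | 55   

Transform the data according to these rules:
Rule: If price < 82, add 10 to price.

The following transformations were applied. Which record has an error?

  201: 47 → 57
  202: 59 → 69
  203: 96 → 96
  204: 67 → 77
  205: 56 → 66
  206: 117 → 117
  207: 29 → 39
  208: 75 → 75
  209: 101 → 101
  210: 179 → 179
Record 208 has an error. The correct transformed value should be 85, not 75.

Step 1: Check each record against the rule
Step 2: Record 208 has price = 75
Step 3: Since 75 < 82, the bonus should have been applied
Step 4: Correct value = 85, but claimed value = 75
Conclusion: Record 208 has the error.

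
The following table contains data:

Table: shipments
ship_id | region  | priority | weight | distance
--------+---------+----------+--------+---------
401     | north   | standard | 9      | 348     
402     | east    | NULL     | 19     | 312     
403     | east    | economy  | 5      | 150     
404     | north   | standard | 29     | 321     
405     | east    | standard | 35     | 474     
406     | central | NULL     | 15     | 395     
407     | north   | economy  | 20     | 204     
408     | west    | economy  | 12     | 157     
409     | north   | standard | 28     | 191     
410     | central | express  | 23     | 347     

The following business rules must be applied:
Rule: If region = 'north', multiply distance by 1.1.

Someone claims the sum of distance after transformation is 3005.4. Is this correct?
Yes, the result is correct.

Step 1: Calculate the correct sum after transformation
Step 2: Apply multiplier 1.1 to records where region = 'north'
Step 3: Correct result = 3005.4
Step 4: Claimed result = 3005.4
Step 5: 3005.4 = 3005.4 ✓
Conclusion: The claimed result is correct.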